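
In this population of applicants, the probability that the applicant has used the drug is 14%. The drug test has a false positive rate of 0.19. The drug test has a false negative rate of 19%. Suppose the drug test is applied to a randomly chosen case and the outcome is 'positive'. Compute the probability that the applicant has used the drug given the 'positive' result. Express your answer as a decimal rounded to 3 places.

Let H be the event that the applicant has used the drug. P(H) = 0.14, so P(¬H) = 0.86. With E the 'positive' result, P(E|H) = 0.81 and P(E|¬H) = 0.19.
P(E) = 0.81·0.14 + 0.19·0.86 = 0.11340 + 0.16340 = 0.27680.
By Bayes' theorem, P(H|E) = 0.11340 / 0.27680 = 0.410.

P(H | E) ≈ 0.410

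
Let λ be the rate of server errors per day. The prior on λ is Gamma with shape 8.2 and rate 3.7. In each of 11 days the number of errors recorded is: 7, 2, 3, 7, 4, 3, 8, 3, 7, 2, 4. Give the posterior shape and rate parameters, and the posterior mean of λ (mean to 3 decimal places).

Total count ∑xᵢ = 50 over n = 11 days.
Gamma is conjugate to the Poisson likelihood: posterior is Gamma(shape = 8.2+50 = 58.2, rate = 3.7+11 = 14.7).
Posterior mean = shape/rate = 58.2/14.7 = 3.959.

Posterior: Gamma(shape=58.2, rate=14.7); mean ≈ 3.959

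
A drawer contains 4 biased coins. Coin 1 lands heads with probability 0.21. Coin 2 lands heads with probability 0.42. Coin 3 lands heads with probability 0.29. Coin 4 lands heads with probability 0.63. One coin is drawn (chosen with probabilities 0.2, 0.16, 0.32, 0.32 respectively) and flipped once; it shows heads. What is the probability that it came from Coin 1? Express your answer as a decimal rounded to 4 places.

Tabulate prior·likelihood by source: [1] prior 0.2, lik 0.21, product 0.04200; [2] prior 0.16, lik 0.42, product 0.06720; [3] prior 0.32, lik 0.29, product 0.09280; [4] prior 0.32, lik 0.63, product 0.2016.
Normalizing constant = 0.40360; the posterior for Coin 1 is its product over the sum, 0.04200/0.40360 = 0.1041.

Posterior probability ≈ 0.1041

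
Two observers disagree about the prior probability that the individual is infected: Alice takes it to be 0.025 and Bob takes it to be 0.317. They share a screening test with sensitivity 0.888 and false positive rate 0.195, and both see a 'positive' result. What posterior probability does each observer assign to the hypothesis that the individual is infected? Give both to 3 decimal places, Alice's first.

P('+'|H) = 0.888, P('+'|¬H) = 0.195.
Alice: numerator 0.888·0.025 = 0.022200; evidence = 0.022200+0.195·0.975 = 0.21232; posterior = 0.105.
Bob: numerator 0.888·0.317 = 0.28150; evidence = 0.28150+0.195·0.683 = 0.41468; posterior = 0.679.

Alice: 0.105; Bob: 0.679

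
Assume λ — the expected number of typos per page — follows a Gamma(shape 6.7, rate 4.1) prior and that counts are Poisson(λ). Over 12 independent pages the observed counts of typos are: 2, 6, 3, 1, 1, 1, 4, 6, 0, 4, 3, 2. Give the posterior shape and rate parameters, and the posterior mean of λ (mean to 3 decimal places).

The Poisson likelihood adds the total count to the shape and the number of exposure periods to the rate. Here ∑xᵢ = 33 and n = 12, so shape 6.7→39.7 and rate 4.1→16.1.
E[λ | data] = 39.7/16.1 = 2.466.

Posterior: Gamma(shape=39.7, rate=16.1); mean ≈ 2.466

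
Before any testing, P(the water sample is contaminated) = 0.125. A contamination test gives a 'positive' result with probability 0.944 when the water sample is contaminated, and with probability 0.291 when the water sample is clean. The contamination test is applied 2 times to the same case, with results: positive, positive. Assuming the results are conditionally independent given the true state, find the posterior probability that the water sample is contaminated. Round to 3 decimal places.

Posterior P(H) ≈ 0.601

With H the event that the water sample is contaminated, the joint likelihood of the observed sequence is P(data|H) = 0.944·0.944 = 0.89114 and P(data|¬H) = 0.291·0.291 = 0.084681.
Bayes: P(H|data) = 0.125·0.89114 / (0.125·0.89114 + 0.875·0.084681) = 0.11139/0.18549 = 0.6005.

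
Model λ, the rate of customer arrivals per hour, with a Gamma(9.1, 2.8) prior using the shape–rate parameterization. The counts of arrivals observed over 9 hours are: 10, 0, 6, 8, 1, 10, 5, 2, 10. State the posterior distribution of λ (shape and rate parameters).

Posterior: Gamma(shape=61.1, rate=11.8)

The Poisson likelihood adds the total count to the shape and the number of exposure periods to the rate. Here ∑xᵢ = 52 and n = 9, so shape 9.1→61.1 and rate 2.8→11.8.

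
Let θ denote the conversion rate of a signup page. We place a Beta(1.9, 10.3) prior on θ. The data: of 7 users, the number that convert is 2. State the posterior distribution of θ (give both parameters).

The binomial likelihood is conjugate to the Beta prior: with 2 successes and 5 failures, the posterior is Beta(1.9+2, 10.3+5) = Beta(3.9, 15.3).

Posterior: Beta(3.9, 15.3)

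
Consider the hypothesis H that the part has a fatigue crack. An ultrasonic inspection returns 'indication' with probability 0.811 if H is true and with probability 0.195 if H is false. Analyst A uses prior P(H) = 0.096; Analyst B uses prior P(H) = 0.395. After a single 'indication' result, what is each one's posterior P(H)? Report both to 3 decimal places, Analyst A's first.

Analyst A: 0.306; Analyst B: 0.731

The likelihood ratio for an 'indication' result is 0.811/0.195 = 4.1590.
Analyst A: prior odds 0.096/0.904 = 0.10619; posterior odds 0.44166; posterior probability 0.306.
Analyst B: prior odds 0.395/0.605 = 0.65289; posterior odds 2.7154; posterior probability 0.731.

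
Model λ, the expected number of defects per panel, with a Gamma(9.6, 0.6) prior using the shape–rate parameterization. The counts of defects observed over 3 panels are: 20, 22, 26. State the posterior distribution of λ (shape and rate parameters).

Posterior: Gamma(shape=77.6, rate=3.6)

Total count ∑xᵢ = 68 over n = 3 panels.
Gamma is conjugate to the Poisson likelihood: posterior is Gamma(shape = 9.6+68 = 77.6, rate = 0.6+3 = 3.6).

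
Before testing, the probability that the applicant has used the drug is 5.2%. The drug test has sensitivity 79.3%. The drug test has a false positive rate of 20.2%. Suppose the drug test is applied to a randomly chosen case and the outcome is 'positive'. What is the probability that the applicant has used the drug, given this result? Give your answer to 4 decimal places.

P(H | E) ≈ 0.1772

Write H for 'the applicant has used the drug'. Prior odds H:¬H = 0.052/0.948 = 0.054852. For the 'positive' outcome, the likelihood ratio is 0.793/0.202 = 3.9257.
Posterior odds = 0.054852 × 3.9257 = 0.21534, so P(H|E) = 0.21534/(1+0.21534) = 0.1772.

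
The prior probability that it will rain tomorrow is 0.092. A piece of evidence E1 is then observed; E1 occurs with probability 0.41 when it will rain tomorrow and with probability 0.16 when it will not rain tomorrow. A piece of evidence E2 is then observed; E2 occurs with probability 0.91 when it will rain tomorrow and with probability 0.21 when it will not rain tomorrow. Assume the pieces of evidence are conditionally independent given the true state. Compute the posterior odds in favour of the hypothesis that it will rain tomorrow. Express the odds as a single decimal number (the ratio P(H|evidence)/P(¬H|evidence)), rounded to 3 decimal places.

Prior odds = 0.092/(1−0.092) = 0.10132. In log-odds, ln(0.10132) = -2.2895.
Add log likelihood ratios: ln(2.5625) + ln(4.3333) = 2.4073.
Posterior log-odds = 0.11786, so posterior odds = exp(0.11786) = 1.1251.

Posterior odds ≈ 1.125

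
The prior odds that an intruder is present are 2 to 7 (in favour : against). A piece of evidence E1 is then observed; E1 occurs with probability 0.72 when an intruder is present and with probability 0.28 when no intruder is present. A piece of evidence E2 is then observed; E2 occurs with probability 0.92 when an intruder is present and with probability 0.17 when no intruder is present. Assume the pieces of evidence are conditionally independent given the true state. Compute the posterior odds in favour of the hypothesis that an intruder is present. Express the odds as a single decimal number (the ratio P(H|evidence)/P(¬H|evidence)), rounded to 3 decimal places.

Prior odds = 2/7 = 0.28571. In log-odds, ln(0.28571) = -1.2528.
Add log likelihood ratios: ln(2.5714) + ln(5.4118) = 2.6330.
Posterior log-odds = 1.3803, so posterior odds = exp(1.3803) = 3.9760.

Posterior odds ≈ 3.976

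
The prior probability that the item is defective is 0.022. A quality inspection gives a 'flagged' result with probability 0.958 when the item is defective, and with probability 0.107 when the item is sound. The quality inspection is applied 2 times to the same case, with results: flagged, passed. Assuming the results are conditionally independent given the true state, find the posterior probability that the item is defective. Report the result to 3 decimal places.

Posterior P(H) ≈ 0.009

With H the event that the item is defective, the joint likelihood of the observed sequence is P(data|H) = 0.958·0.042 = 0.040236 and P(data|¬H) = 0.107·0.893 = 0.095551.
Bayes: P(H|data) = 0.022·0.040236 / (0.022·0.040236 + 0.978·0.095551) = 0.00088519/0.094334 = 0.0094.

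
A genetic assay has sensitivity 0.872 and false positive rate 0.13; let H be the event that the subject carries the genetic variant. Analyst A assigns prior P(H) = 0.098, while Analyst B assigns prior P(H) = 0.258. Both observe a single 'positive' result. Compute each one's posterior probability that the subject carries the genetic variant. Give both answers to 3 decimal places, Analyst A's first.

P('+'|H) = 0.872, P('+'|¬H) = 0.13.
Analyst A: numerator 0.872·0.098 = 0.085456; evidence = 0.085456+0.13·0.902 = 0.20272; posterior = 0.422.
Analyst B: numerator 0.872·0.258 = 0.22498; evidence = 0.22498+0.13·0.742 = 0.32144; posterior = 0.700.

Analyst A: 0.422; Analyst B: 0.700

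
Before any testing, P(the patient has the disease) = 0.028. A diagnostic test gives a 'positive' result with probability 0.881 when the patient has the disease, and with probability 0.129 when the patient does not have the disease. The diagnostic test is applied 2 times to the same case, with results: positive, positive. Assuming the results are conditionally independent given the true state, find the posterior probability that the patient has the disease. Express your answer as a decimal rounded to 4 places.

With H the event that the patient has the disease, the joint likelihood of the observed sequence is P(data|H) = 0.881·0.881 = 0.77616 and P(data|¬H) = 0.129·0.129 = 0.016641.
Bayes: P(H|data) = 0.028·0.77616 / (0.028·0.77616 + 0.972·0.016641) = 0.021733/0.037908 = 0.5733.

Posterior P(H) ≈ 0.5733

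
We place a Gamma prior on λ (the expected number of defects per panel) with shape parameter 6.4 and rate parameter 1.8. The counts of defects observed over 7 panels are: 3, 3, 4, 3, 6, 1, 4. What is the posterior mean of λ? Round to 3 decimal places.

Posterior mean ≈ 3.455

The Poisson likelihood adds the total count to the shape and the number of exposure periods to the rate. Here ∑xᵢ = 24 and n = 7, so shape 6.4→30.4 and rate 1.8→8.8.
Posterior mean = shape/rate = 30.4/8.8 = 3.455.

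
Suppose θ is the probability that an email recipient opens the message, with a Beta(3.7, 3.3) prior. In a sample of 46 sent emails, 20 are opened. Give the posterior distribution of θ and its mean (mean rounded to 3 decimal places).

Observing 20 successes and 26 failures updates Beta(3.7, 3.3) by adding the success and failure counts to the two shape parameters: α = 3.7+20 = 23.7, β = 3.3+26 = 29.3.
Posterior mean = α/(α+β) = 23.7/53 = 0.447.

Posterior: Beta(23.7, 29.3); mean ≈ 0.447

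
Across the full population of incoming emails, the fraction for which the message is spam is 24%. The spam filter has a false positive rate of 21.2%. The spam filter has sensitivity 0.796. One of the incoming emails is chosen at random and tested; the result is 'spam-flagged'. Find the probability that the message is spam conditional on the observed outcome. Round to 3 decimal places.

Let H be the event that the message is spam. P(H) = 0.24, so P(¬H) = 0.76. With E the 'spam-flagged' result, P(E|H) = 0.796 and P(E|¬H) = 0.212.
P(E) = 0.796·0.24 + 0.212·0.76 = 0.19104 + 0.16112 = 0.35216.
By Bayes' theorem, P(H|E) = 0.19104 / 0.35216 = 0.542.

P(H | E) ≈ 0.542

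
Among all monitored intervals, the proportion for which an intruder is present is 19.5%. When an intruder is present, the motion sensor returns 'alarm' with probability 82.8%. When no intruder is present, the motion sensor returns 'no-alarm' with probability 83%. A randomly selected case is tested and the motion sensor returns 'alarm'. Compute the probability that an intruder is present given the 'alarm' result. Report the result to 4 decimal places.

P(H | E) ≈ 0.5412

Let H be the event that an intruder is present. P(H) = 0.195, so P(¬H) = 0.805. With E the 'alarm' result, P(E|H) = 0.828 and P(E|¬H) = 0.17.
P(E) = 0.828·0.195 + 0.17·0.805 = 0.16146 + 0.13685 = 0.29831.
By Bayes' theorem, P(H|E) = 0.16146 / 0.29831 = 0.5412.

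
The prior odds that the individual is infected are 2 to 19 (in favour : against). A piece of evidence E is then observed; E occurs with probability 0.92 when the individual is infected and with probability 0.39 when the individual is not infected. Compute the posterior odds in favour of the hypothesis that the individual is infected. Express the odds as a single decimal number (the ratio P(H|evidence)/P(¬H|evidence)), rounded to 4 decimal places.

Prior odds = 2/19 = 0.10526. In log-odds, ln(0.10526) = -2.2513.
Add log likelihood ratio: ln(2.3590) = 0.85823.
Posterior log-odds = -1.3931, so posterior odds = exp(-1.3931) = 0.24831.

Posterior odds ≈ 0.2483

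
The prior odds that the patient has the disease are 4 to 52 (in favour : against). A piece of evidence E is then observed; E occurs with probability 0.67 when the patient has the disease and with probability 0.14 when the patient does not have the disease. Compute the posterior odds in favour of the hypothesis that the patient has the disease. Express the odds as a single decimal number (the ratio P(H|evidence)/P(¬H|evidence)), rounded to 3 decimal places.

Prior odds = 4/52 = 0.076923. In log-odds, ln(0.076923) = -2.5649.
Add log likelihood ratio: ln(4.7857) = 1.5656.
Posterior log-odds = -0.99931, so posterior odds = exp(-0.99931) = 0.36813.

Posterior odds ≈ 0.368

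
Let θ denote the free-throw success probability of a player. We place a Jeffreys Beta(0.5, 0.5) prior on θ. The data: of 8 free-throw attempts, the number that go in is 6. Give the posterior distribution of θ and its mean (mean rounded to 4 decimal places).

The binomial likelihood is conjugate to the Beta prior: with 6 successes and 2 failures, the posterior is Beta(0.5+6, 0.5+2) = Beta(6.5, 2.5).
E[θ | data] = 6.5/(6.5+2.5) = 0.7222.

Posterior: Beta(6.5, 2.5); mean ≈ 0.7222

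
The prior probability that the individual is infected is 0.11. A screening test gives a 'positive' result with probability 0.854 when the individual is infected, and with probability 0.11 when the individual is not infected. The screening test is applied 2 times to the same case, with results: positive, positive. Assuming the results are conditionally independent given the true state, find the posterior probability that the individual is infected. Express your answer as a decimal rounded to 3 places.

Let H be the event that the individual is infected; start with P(H) = 0.11. P('positive'|H) = 0.854, P('positive'|¬H) = 0.11.
Update on result 1 ('positive'): P(H) ← 0.854·0.1100 / (0.854·0.1100 + 0.11·0.8900) = 0.093940/0.19184 = 0.4897.
Update on result 2 ('positive'): P(H) ← 0.854·0.4897 / (0.854·0.4897 + 0.11·0.5103) = 0.41819/0.47432 = 0.8817.

Posterior P(H) ≈ 0.882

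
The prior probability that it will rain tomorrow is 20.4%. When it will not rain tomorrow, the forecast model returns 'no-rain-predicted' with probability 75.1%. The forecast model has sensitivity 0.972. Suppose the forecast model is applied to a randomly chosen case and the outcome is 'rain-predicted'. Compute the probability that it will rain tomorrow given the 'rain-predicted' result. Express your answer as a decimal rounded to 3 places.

P(H | E) ≈ 0.500

Write H for 'it will rain tomorrow'. Prior odds H:¬H = 0.204/0.796 = 0.25628. For the 'rain-predicted' outcome, the likelihood ratio is 0.972/0.249 = 3.9036.
Posterior odds = 0.25628 × 3.9036 = 1.0004, so P(H|E) = 1.0004/(1+1.0004) = 0.500.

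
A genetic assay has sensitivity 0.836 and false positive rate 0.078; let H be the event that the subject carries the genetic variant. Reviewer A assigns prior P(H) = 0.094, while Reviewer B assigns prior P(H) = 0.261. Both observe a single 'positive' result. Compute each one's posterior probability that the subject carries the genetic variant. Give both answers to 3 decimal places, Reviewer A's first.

Reviewer A: 0.527; Reviewer B: 0.791

P('+'|H) = 0.836, P('+'|¬H) = 0.078.
Reviewer A: numerator 0.836·0.094 = 0.078584; evidence = 0.078584+0.078·0.906 = 0.14925; posterior = 0.527.
Reviewer B: numerator 0.836·0.261 = 0.21820; evidence = 0.21820+0.078·0.739 = 0.27584; posterior = 0.791.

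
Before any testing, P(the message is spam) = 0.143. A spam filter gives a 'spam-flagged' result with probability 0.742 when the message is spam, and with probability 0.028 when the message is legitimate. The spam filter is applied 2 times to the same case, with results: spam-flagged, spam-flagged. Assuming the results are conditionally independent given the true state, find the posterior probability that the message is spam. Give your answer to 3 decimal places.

Let H be the event that the message is spam; start with P(H) = 0.143. P('spam-flagged'|H) = 0.742, P('spam-flagged'|¬H) = 0.028.
Update on result 1 ('spam-flagged'): P(H) ← 0.742·0.1430 / (0.742·0.1430 + 0.028·0.8570) = 0.10611/0.13010 = 0.8156.
Update on result 2 ('spam-flagged'): P(H) ← 0.742·0.8156 / (0.742·0.8156 + 0.028·0.1844) = 0.60515/0.61031 = 0.9915.

Posterior P(H) ≈ 0.992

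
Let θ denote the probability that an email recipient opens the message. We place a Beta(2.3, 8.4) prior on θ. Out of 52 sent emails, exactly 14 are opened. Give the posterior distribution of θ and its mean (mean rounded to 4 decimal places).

Posterior: Beta(16.3, 46.4); mean ≈ 0.2600

The binomial likelihood is conjugate to the Beta prior: with 14 successes and 38 failures, the posterior is Beta(2.3+14, 8.4+38) = Beta(16.3, 46.4).
Posterior mean = α/(α+β) = 16.3/62.7 = 0.2600.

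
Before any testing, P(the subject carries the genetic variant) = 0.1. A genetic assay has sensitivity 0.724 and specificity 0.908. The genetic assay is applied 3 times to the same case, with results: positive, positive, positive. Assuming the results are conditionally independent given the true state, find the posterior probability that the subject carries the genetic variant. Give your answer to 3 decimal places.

Posterior P(H) ≈ 0.982

Let H be the event that the subject carries the genetic variant; start with P(H) = 0.1. P('positive'|H) = 0.724, P('positive'|¬H) = 0.092.
Update on result 1 ('positive'): P(H) ← 0.724·0.1000 / (0.724·0.1000 + 0.092·0.9000) = 0.072400/0.15520 = 0.4665.
Update on result 2 ('positive'): P(H) ← 0.724·0.4665 / (0.724·0.4665 + 0.092·0.5335) = 0.33774/0.38682 = 0.8731.
Update on result 3 ('positive'): P(H) ← 0.724·0.8731 / (0.724·0.8731 + 0.092·0.1269) = 0.63213/0.64381 = 0.9819.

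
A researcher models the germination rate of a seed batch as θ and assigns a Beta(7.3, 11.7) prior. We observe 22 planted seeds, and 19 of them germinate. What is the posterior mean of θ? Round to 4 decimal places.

Observing 19 successes and 3 failures updates Beta(7.3, 11.7) by adding the success and failure counts to the two shape parameters: α = 7.3+19 = 26.3, β = 11.7+3 = 14.7.
E[θ | data] = 26.3/(26.3+14.7) = 0.6415.

Posterior mean ≈ 0.6415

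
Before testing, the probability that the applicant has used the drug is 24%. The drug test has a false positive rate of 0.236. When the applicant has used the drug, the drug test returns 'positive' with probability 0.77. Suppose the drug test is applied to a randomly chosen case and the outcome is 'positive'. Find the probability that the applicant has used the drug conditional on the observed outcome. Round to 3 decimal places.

P(H | E) ≈ 0.507

Write H for 'the applicant has used the drug'. Prior odds H:¬H = 0.24/0.76 = 0.31579. For the 'positive' outcome, the likelihood ratio is 0.77/0.236 = 3.2627.
Posterior odds = 0.31579 × 3.2627 = 1.0303, so P(H|E) = 1.0303/(1+1.0303) = 0.507.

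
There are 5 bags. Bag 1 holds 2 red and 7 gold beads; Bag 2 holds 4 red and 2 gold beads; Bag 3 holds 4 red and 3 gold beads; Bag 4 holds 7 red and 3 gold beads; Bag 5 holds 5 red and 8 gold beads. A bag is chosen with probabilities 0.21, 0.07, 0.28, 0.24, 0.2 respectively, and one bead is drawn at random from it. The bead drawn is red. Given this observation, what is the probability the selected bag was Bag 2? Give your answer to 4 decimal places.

Posterior probability ≈ 0.0937

Tabulate prior·likelihood by source: [1] prior 0.21, lik 0.2222, product 0.04667; [2] prior 0.07, lik 0.6667, product 0.04667; [3] prior 0.28, lik 0.5714, product 0.1600; [4] prior 0.24, lik 0.7, product 0.1680; [5] prior 0.2, lik 0.3846, product 0.07692.
Normalizing constant = 0.49826; the posterior for Bag 2 is its product over the sum, 0.04667/0.49826 = 0.0937.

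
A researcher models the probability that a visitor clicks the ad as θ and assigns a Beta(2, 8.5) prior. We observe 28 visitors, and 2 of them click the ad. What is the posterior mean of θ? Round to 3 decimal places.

Posterior mean ≈ 0.104

The binomial likelihood is conjugate to the Beta prior: with 2 successes and 26 failures, the posterior is Beta(2+2, 8.5+26) = Beta(4, 34.5).
E[θ | data] = 4/(4+34.5) = 0.104.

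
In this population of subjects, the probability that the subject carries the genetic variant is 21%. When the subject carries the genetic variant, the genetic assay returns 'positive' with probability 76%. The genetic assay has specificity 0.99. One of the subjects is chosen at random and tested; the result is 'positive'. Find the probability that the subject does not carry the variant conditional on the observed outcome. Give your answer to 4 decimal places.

Let H be the event that the subject carries the genetic variant. P(H) = 0.21, so P(¬H) = 0.79. With E the 'positive' result, P(E|H) = 0.76 and P(E|¬H) = 0.01.
P(E) = 0.76·0.21 + 0.01·0.79 = 0.15960 + 0.0079000 = 0.16750.
By Bayes' theorem, P(H|E) = 0.15960 / 0.16750 = 0.9528. Hence P(¬H|E) = 1 − 0.9528 = 0.0472.

P(¬H | E) ≈ 0.0472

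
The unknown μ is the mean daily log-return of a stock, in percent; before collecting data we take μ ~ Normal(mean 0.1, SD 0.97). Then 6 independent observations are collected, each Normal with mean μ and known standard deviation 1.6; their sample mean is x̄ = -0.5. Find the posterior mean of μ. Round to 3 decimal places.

With known σ, the Normal prior is conjugate. Weight on the data is w = (n/σ²)/(n/σ² + 1/τ₀²) = 2.34375/(2.34375+1.06281) = 0.68801.
Posterior mean = w·x̄ + (1−w)·μ₀ = 0.68801·-0.5 + 0.31199·0.1 = -0.313.

Posterior mean ≈ -0.313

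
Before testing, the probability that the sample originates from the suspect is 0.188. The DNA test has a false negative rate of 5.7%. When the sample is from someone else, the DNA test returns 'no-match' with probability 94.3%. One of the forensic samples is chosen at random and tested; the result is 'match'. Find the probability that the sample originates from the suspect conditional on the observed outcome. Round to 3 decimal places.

P(H | E) ≈ 0.793

Write H for 'the sample originates from the suspect'. Prior odds H:¬H = 0.188/0.812 = 0.23153. For the 'match' outcome, the likelihood ratio is 0.943/0.057 = 16.544.
Posterior odds = 0.23153 × 16.544 = 3.8304, so P(H|E) = 3.8304/(1+3.8304) = 0.793.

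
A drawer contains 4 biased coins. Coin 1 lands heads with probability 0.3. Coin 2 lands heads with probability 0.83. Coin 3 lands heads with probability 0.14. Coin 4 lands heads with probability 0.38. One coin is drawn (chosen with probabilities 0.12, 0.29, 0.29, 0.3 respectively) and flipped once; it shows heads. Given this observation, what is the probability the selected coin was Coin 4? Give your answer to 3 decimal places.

Posterior probability ≈ 0.264

P(heads|C1) = 0.3; P(heads|C2) = 0.83; P(heads|C3) = 0.14; P(heads|C4) = 0.38.
Prior × likelihood for each source: 0.12·0.3=0.03600, 0.29·0.83=0.2407, 0.29·0.14=0.04060, 0.3·0.38=0.1140. Summing gives P(heads) = 0.43130.
P(Coin 4 | heads) = 0.1140 / 0.43130 = 0.264.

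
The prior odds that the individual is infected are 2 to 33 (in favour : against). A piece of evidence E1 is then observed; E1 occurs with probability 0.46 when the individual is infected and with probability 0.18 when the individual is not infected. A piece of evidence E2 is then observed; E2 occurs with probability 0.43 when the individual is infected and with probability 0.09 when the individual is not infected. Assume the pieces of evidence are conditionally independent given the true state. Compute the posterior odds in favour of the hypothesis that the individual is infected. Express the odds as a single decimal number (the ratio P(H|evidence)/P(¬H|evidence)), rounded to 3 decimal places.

Prior odds = 2/33 = 0.060606. In log-odds, ln(0.060606) = -2.8034.
Add log likelihood ratios: ln(2.5556) + ln(4.7778) = 2.5022.
Posterior log-odds = -0.30112, so posterior odds = exp(-0.30112) = 0.73999.

Posterior odds ≈ 0.740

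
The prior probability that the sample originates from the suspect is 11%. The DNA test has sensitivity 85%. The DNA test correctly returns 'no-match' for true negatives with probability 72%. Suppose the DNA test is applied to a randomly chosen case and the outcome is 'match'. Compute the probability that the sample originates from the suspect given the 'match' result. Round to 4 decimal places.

P(H | E) ≈ 0.2728

Write H for 'the sample originates from the suspect'. Prior odds H:¬H = 0.11/0.89 = 0.12360. For the 'match' outcome, the likelihood ratio is 0.85/0.28 = 3.0357.
Posterior odds = 0.12360 × 3.0357 = 0.37520, so P(H|E) = 0.37520/(1+0.37520) = 0.2728.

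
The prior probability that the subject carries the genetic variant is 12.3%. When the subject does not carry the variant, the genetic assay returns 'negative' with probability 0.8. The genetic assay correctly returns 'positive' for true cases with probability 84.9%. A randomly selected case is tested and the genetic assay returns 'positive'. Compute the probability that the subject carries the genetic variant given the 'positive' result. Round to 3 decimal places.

P(H | E) ≈ 0.373

Write H for 'the subject carries the genetic variant'. Prior odds H:¬H = 0.123/0.877 = 0.14025. For the 'positive' outcome, the likelihood ratio is 0.849/0.2 = 4.2450.
Posterior odds = 0.14025 × 4.2450 = 0.59536, so P(H|E) = 0.59536/(1+0.59536) = 0.373.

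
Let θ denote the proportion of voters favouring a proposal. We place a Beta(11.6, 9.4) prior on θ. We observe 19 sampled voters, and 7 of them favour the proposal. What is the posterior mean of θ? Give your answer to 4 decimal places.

Posterior mean ≈ 0.4650

Observing 7 successes and 12 failures updates Beta(11.6, 9.4) by adding the success and failure counts to the two shape parameters: α = 11.6+7 = 18.6, β = 9.4+12 = 21.4.
E[θ | data] = 18.6/(18.6+21.4) = 0.4650.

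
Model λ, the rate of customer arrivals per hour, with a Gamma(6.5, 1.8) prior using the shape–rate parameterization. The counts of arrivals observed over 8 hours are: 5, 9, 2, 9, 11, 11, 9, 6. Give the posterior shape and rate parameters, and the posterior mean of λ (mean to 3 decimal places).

The Poisson likelihood adds the total count to the shape and the number of exposure periods to the rate. Here ∑xᵢ = 62 and n = 8, so shape 6.5→68.5 and rate 1.8→9.8.
Posterior mean = shape/rate = 68.5/9.8 = 6.990.

Posterior: Gamma(shape=68.5, rate=9.8); mean ≈ 6.990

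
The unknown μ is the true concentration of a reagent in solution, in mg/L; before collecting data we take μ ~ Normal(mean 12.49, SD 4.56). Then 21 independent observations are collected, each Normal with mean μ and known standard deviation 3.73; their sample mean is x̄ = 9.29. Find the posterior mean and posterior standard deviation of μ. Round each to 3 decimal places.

With known σ, the Normal prior is conjugate. Weight on the data is w = (n/σ²)/(n/σ² + 1/τ₀²) = 1.50939/(1.50939+0.0480917) = 0.96912.
Posterior mean = w·x̄ + (1−w)·μ₀ = 0.96912·9.29 + 0.030878·12.49 = 9.389. Posterior variance = 1/(1.50939+0.0480917) = 0.642062, so SD = 0.801.

Posterior mean ≈ 9.389; posterior SD ≈ 0.801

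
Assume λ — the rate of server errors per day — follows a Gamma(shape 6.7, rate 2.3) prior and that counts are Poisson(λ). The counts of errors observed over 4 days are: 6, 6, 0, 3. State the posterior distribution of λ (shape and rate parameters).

Total count ∑xᵢ = 15 over n = 4 days.
Gamma is conjugate to the Poisson likelihood: posterior is Gamma(shape = 6.7+15 = 21.7, rate = 2.3+4 = 6.3).

Posterior: Gamma(shape=21.7, rate=6.3)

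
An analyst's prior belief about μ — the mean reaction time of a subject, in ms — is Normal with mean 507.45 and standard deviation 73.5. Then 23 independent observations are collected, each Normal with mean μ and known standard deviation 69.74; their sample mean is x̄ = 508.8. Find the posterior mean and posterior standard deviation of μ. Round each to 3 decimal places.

With known σ, the Normal prior is conjugate. Weight on the data is w = (n/σ²)/(n/σ² + 1/τ₀²) = 0.00472894/(0.00472894+0.00018511) = 0.96233.
Posterior mean = w·x̄ + (1−w)·μ₀ = 0.96233·508.8 + 0.037669·507.45 = 508.749. Posterior variance = 1/(0.00472894+0.00018511) = 203.498, so SD = 14.265.

Posterior mean ≈ 508.749; posterior SD ≈ 14.265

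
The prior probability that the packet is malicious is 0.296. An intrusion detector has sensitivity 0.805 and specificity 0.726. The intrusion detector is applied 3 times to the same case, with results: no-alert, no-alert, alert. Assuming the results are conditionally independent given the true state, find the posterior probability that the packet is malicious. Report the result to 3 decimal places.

Posterior P(H) ≈ 0.082

Let H be the event that the packet is malicious; start with P(H) = 0.296. P('alert'|H) = 0.805, P('alert'|¬H) = 0.274.
Update on result 1 ('no-alert'): P(H) ← 0.195·0.2960 / (0.195·0.2960 + 0.726·0.7040) = 0.057720/0.56882 = 0.1015.
Update on result 2 ('no-alert'): P(H) ← 0.195·0.1015 / (0.195·0.1015 + 0.726·0.8985) = 0.019787/0.67212 = 0.0294.
Update on result 3 ('alert'): P(H) ← 0.805·0.0294 / (0.805·0.0294 + 0.274·0.9706) = 0.023699/0.28963 = 0.0818.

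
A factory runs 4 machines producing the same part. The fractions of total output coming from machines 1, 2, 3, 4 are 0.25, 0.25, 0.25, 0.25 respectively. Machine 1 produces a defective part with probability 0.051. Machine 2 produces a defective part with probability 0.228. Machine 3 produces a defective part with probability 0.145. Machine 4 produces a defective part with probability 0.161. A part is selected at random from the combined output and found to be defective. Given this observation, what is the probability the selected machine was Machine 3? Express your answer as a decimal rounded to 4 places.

Tabulate prior·likelihood by source: [1] prior 0.25, lik 0.051, product 0.01275; [2] prior 0.25, lik 0.228, product 0.05700; [3] prior 0.25, lik 0.145, product 0.03625; [4] prior 0.25, lik 0.161, product 0.04025.
Normalizing constant = 0.14625; the posterior for Machine 3 is its product over the sum, 0.03625/0.14625 = 0.2479.

Posterior probability ≈ 0.2479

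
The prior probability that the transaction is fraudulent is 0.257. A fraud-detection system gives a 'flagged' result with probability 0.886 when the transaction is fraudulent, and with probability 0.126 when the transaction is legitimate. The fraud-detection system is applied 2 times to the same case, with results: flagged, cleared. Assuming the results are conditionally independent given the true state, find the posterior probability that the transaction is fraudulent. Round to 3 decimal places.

Let H be the event that the transaction is fraudulent; start with P(H) = 0.257. P('flagged'|H) = 0.886, P('flagged'|¬H) = 0.126.
Update on result 1 ('flagged'): P(H) ← 0.886·0.2570 / (0.886·0.2570 + 0.126·0.7430) = 0.22770/0.32132 = 0.7086.
Update on result 2 ('cleared'): P(H) ← 0.114·0.7086 / (0.114·0.7086 + 0.874·0.2914) = 0.080786/0.33543 = 0.2408.

Posterior P(H) ≈ 0.241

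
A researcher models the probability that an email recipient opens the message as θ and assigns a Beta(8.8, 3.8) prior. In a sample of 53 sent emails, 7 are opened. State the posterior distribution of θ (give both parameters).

Observing 7 successes and 46 failures updates Beta(8.8, 3.8) by adding the success and failure counts to the two shape parameters: α = 8.8+7 = 15.8, β = 3.8+46 = 49.8.

Posterior: Beta(15.8, 49.8)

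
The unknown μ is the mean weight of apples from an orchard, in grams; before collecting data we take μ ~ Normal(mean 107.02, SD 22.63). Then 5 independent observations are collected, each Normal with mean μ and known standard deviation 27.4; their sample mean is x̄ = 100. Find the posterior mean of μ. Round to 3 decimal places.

With known σ, the Normal prior is conjugate. Weight on the data is w = (n/σ²)/(n/σ² + 1/τ₀²) = 0.00665992/(0.00665992+0.00195268) = 0.77328.
Posterior mean = w·x̄ + (1−w)·μ₀ = 0.77328·100 + 0.22672·107.02 = 101.592.

Posterior mean ≈ 101.592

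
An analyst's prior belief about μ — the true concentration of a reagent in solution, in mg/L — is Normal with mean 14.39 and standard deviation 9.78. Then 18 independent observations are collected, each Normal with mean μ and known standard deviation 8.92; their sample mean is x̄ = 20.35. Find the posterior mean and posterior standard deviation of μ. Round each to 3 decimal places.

Posterior mean ≈ 20.087; posterior SD ≈ 2.056

With known σ, the Normal prior is conjugate. Weight on the data is w = (n/σ²)/(n/σ² + 1/τ₀²) = 0.226226/(0.226226+0.0104550) = 0.95583.
Posterior mean = w·x̄ + (1−w)·μ₀ = 0.95583·20.35 + 0.044173·14.39 = 20.087. Posterior variance = 1/(0.226226+0.0104550) = 4.22509, so SD = 2.056.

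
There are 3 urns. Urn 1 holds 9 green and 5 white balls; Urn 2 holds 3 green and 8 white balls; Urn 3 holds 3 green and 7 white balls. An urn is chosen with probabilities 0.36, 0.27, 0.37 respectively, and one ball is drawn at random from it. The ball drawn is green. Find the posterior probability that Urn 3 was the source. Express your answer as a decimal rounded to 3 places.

Posterior probability ≈ 0.267

Tabulate prior·likelihood by source: [1] prior 0.36, lik 0.6429, product 0.2314; [2] prior 0.27, lik 0.2727, product 0.07364; [3] prior 0.37, lik 0.3, product 0.1110.
Normalizing constant = 0.41606; the posterior for Urn 3 is its product over the sum, 0.1110/0.41606 = 0.267.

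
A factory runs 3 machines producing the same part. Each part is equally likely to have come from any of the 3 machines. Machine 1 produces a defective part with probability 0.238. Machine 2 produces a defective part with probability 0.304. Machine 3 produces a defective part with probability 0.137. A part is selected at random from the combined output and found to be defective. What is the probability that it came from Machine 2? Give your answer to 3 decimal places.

Posterior probability ≈ 0.448

Tabulate prior·likelihood by source: [1] prior 0.333333, lik 0.238, product 0.07933; [2] prior 0.333333, lik 0.304, product 0.1013; [3] prior 0.333333, lik 0.137, product 0.04567.
Normalizing constant = 0.22633; the posterior for Machine 2 is its product over the sum, 0.1013/0.22633 = 0.448.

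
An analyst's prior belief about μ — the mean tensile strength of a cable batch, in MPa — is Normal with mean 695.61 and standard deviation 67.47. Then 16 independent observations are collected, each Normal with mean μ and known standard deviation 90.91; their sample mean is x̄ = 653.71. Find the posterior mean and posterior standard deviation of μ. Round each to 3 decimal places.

Posterior mean ≈ 657.980; posterior SD ≈ 21.538

Prior precision 1/τ₀² = 1/67.47² = 0.00021967; data precision n/σ² = 16/90.91² = 0.00193596.
Posterior precision = 0.00021967 + 0.00193596 = 0.00215564, giving posterior SD = 1/√0.00215564 = 21.538.
Posterior mean = (0.00021967·695.61 + 0.00193596·653.71) / 0.00215564 = 657.980.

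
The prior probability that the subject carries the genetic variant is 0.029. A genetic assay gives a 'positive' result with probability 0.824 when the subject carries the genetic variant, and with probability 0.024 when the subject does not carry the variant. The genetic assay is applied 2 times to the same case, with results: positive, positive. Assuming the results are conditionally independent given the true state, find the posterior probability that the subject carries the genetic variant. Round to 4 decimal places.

Let H be the event that the subject carries the genetic variant; start with P(H) = 0.029. P('positive'|H) = 0.824, P('positive'|¬H) = 0.024.
Update on result 1 ('positive'): P(H) ← 0.824·0.0290 / (0.824·0.0290 + 0.024·0.9710) = 0.023896/0.047200 = 0.5063.
Update on result 2 ('positive'): P(H) ← 0.824·0.5063 / (0.824·0.5063 + 0.024·0.4937) = 0.41717/0.42902 = 0.9724.

Posterior P(H) ≈ 0.9724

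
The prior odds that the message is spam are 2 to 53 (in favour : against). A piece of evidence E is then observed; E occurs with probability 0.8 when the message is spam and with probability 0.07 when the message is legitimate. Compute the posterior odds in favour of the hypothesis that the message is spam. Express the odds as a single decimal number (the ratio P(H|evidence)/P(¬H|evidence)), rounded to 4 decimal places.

Posterior odds ≈ 0.4313

Prior odds = 2/53 = 0.037736.
Likelihood ratio for E = 0.8/0.07 = 11.429.
Posterior odds = prior odds × LR = 0.43127.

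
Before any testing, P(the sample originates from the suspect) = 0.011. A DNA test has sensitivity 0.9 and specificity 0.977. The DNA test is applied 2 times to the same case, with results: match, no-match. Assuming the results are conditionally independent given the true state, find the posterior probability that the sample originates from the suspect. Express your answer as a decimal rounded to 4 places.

Posterior P(H) ≈ 0.0426

With H the event that the sample originates from the suspect, the joint likelihood of the observed sequence is P(data|H) = 0.9·0.1 = 0.090000 and P(data|¬H) = 0.023·0.977 = 0.022471.
Bayes: P(H|data) = 0.011·0.090000 / (0.011·0.090000 + 0.989·0.022471) = 0.00099000/0.023214 = 0.0426.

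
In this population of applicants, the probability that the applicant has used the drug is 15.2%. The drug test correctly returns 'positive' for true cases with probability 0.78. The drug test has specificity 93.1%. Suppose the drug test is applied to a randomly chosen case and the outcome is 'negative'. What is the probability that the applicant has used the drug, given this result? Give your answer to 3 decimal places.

Write H for 'the applicant has used the drug'. Prior odds H:¬H = 0.152/0.848 = 0.17925. For the 'negative' outcome, the likelihood ratio is 0.22/0.931 = 0.23631.
Posterior odds = 0.17925 × 0.23631 = 0.042357, so P(H|E) = 0.042357/(1+0.042357) = 0.041.

P(H | E) ≈ 0.041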